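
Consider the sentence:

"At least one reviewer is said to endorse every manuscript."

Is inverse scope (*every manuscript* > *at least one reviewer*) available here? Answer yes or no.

Yes

The matrix predicate is a raising verb, whose infinitival complement is not a scope island — *every manuscript* can QR into the matrix clause.
With no island boundary between them, the object can take inverse scope over the subject via ordinary QR within the clause.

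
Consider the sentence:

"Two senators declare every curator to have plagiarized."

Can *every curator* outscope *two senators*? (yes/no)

Yes

This is an ECM construction: *every curator* is the infinitival subject, Case-marked by the matrix verb, and the infinitive is transparent for QR.
Since no island is crossed, the inverse ordering is licensed alongside surface scope.
The sentence is scopally ambiguous between *two senators* > *every curator* and *every curator* > *two senators*.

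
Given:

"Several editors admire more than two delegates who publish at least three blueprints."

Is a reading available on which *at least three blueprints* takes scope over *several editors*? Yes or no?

The DP *at least three blueprints* is contained in the relative clause *who publish at least three blueprints* modifying *more than two delegates*.
Quantifiers inside a relative clause are trapped there; the RC boundary blocks QR.
Hence only narrow scope for *at least three blueprints* (under *several editors*) survives.

No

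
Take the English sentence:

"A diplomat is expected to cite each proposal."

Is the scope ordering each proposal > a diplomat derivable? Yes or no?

The matrix predicate is a raising verb, whose infinitival complement is not a scope island — *each proposal* can QR into the matrix clause.
With no island boundary between them, the object can take inverse scope over the subject via ordinary QR within the clause.

Yes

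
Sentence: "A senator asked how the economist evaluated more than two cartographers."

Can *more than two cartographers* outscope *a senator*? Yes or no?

*more than two cartographers* is embedded in the embedded question *how the economist evaluated more than two cartographers*.
The wh-island constraint blocks QR out of an embedded interrogative.
*more than two cartographers* is confined to the island and cannot take scope over *a senator*.

No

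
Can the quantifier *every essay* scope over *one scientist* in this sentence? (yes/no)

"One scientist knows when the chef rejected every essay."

The DP *every essay* is contained in the embedded question *when the chef rejected every essay*.
Embedded wh-clauses are opaque for QR, so the quantifier stays inside the question.
So *every essay* cannot raise to a position above *one scientist*.

No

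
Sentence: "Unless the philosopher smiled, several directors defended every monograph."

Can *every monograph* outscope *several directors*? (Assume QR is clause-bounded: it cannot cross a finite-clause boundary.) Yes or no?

Neither queried DP is inside the adjunct, so the adjunct-island constraint does not apply.
Nothing blocks QR of the lower DP to a position above the higher one, so inverse scope is available.

Yes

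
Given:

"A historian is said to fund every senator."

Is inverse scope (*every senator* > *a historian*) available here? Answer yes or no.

Yes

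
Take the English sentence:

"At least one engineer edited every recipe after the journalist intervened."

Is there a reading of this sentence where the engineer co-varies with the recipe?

Yes

The described interpretation is the *every recipe* > *at least one engineer* scoping.
Neither queried DP is inside the adjunct, so the adjunct-island constraint does not apply.
No island intervenes, so both surface and inverse scope are derivable.
The sentence is scopally ambiguous between *at least one engineer* > *every recipe* and *every recipe* > *at least one engineer*.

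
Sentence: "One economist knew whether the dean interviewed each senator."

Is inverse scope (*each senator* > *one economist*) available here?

*each senator* occurs within the embedded question *whether the dean interviewed each senator*.
The wh-island constraint blocks QR out of an embedded interrogative.
*each senator* is confined to the island and cannot take scope over *one economist*.
(Only the surface reading survives: one fixed economist with respect to all the relevant senators.)

No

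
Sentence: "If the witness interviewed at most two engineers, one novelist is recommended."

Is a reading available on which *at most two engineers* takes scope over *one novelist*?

No

*at most two engineers* occurs within the adjunct clause *if the witness interviewed at most two engineers*.
Adverbial clauses are not L-marked, so they are barriers for QR — the quantifier cannot escape the adjunct.
*at most two engineers* is confined to the island and cannot take scope over *one novelist*.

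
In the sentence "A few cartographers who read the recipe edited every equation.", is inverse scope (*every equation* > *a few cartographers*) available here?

Yes

Although the sentence contains a relative clause (*who read the recipe*), *every equation* is outside it, in the matrix VP.
No island intervenes, so both surface and inverse scope are derivable.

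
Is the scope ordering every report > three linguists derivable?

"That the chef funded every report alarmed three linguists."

No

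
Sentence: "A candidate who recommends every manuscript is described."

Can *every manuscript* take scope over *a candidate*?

*every manuscript* sits inside the relative clause *who recommends every manuscript*.
A relative clause is a scope island — quantifier raising cannot cross its boundary.
So *every manuscript* cannot raise to a position above *a candidate*.

No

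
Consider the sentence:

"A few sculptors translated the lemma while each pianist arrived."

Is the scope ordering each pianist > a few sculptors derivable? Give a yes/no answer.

No

*each pianist* is embedded in the adjunct clause *while each pianist arrived*.
Adjunct clauses are scope islands: a quantifier inside an adjunct cannot raise into the matrix clause.
So *each pianist* cannot raise to a position above *a few sculptors*.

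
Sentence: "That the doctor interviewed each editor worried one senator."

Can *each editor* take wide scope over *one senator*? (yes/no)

The DP *each editor* is contained in the sentential subject *that the doctor interviewed each editor*.
Sentential subjects are islands: a quantifier inside the subject clause cannot raise over the matrix predicate.
So the wide-scope reading for *each editor* is blocked.

No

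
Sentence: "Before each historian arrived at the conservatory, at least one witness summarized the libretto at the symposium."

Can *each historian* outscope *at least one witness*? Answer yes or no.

No

Structurally, *each historian* is inside the adjunct clause *before each historian arrived at the conservatory*.
Scope out of an adjunct clause is unavailable: QR respects the adjunct-island constraint.
*each historian* is confined to the island and cannot take scope over *at least one witness*.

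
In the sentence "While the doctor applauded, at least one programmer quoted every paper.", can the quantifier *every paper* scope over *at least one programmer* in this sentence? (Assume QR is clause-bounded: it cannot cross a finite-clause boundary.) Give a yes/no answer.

Yes

*every paper* is a matrix argument; the adjunct is an island but the target quantifier is outside it.
QR within a single clause is free, so the lower quantifier may take scope over the higher one.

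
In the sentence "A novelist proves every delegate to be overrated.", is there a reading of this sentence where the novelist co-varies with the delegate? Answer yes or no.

Yes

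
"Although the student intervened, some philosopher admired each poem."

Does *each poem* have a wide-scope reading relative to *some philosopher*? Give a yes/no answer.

Yes

Although there is an adjunct clause, *each poem* is in the main clause, not inside the adjunct.
With no island boundary between them, the object can take inverse scope over the subject via ordinary QR within the clause.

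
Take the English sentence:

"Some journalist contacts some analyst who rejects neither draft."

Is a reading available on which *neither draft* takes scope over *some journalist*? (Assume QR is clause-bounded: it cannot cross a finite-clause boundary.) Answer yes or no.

*neither draft* is embedded in the relative clause *who rejects neither draft* modifying *some analyst*.
A relative clause is a scope island — quantifier raising cannot cross its boundary.
So *neither draft* cannot raise to a position above *some journalist*.
(Only the surface reading survives: one fixed journalist with respect to all the relevant drafts.)

No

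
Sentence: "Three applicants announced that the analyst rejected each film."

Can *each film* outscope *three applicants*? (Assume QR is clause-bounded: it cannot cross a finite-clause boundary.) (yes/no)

*each film* sits inside the finite complement clause *that the analyst rejected each film*.
Given the clause-boundedness assumption, QR cannot cross the finite CP into the matrix.
So *each film* cannot raise high enough to outscope *three applicants*; only the surface ordering *three applicants* > *each film* is available.

No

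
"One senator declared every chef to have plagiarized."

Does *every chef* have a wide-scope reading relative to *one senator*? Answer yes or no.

The ECM infinitive is scope-transparent — *every chef* is free to raise above *one senator*.
Clause-internal QR can adjoin the lower DP above the subject, yielding the inverse reading.
So *every chef* > *one senator* is among the available readings.

Yes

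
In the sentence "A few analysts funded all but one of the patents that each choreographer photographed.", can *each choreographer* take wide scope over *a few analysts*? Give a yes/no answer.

Structurally, *each choreographer* is inside the relative clause *that each choreographer photographed* modifying *all but one of the patents*.
The relative clause forms an island for QR, so the quantifier is confined to the head noun's restrictor.
So *each choreographer* cannot raise to a position above *a few analysts*.

No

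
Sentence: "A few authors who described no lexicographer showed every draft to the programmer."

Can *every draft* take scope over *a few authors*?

Yes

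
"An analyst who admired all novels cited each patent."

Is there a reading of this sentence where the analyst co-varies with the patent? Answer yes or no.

Yes

This is the *each patent* > *an analyst* reading.
The relative clause *who admired all novels* modifies *an analyst*, but *each patent* is not inside that relative clause — it is an argument of the matrix verb.
Ordinary QR to a clause-peripheral position gives the wide-scope LF for the lower DP.
Both orderings are possible: *an analyst* > *each patent* and *each patent* > *an analyst*.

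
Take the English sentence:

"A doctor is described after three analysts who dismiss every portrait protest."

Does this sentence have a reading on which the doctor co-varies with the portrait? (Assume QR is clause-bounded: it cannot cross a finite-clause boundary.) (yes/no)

No

The paraphrase describes the scope ordering *every portrait* > *a doctor*.
*every portrait* sits inside the relative clause *who dismiss every portrait*, which is itself inside the adjunct *after three analysts who dismiss every portrait protest*.
Nested islands: the RC island is itself inside an adjunct island, so wide scope is doubly excluded.
*every portrait* > *a doctor* would require crossing that boundary, which is illicit.
(Only the surface reading survives: one fixed doctor with respect to all the relevant portraits.)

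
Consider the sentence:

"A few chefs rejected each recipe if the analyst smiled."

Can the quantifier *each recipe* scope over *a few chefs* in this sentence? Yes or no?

Yes

*each recipe* is a matrix argument; the adjunct is an island but the target quantifier is outside it.
Since no island is crossed, the inverse ordering is licensed alongside surface scope.
Both orderings are possible: *a few chefs* > *each recipe* and *each recipe* > *a few chefs*.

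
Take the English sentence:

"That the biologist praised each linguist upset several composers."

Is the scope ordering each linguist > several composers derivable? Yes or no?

The DP *each linguist* is contained in the sentential subject *that the biologist praised each linguist*.
The subject-island constraint blocks QR out of a clausal subject.
There is no licit LF on which *each linguist* c-commands *several composers*.

No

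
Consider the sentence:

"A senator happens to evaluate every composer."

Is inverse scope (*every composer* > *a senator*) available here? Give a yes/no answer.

The matrix predicate is a raising verb, whose infinitival complement is not a scope island — *every composer* can QR into the matrix clause.
Ordinary QR to a clause-peripheral position gives the wide-scope LF for the lower DP.

Yes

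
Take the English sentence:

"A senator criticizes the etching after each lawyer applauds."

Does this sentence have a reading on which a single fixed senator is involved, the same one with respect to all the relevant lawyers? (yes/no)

Yes

The paraphrase describes the scope ordering *a senator* > *each lawyer*.
Nothing needs to raise for *a senator* > *each lawyer*, so no island constraint is at stake.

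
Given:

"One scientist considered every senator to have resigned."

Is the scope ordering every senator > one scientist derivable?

Yes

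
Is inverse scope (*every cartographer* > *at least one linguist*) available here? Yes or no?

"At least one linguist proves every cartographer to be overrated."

The ECM infinitive is scope-transparent — *every cartographer* is free to raise above *at least one linguist*.
Nothing blocks QR of the lower DP to a position above the higher one, so inverse scope is available.

Yes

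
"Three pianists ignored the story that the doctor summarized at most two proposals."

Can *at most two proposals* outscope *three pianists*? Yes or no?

*at most two proposals* sits inside the complex NP *the story that the doctor summarized at most two proposals*.
The Complex NP Constraint bars QR out of the complement clause of a noun.
Hence only narrow scope for *at most two proposals* (under *three pianists*) survives.

No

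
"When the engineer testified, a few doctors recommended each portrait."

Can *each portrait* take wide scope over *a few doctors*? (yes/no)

Neither queried DP is inside the adjunct, so the adjunct-island constraint does not apply.
Since no island is crossed, the inverse ordering is licensed alongside surface scope.

Yes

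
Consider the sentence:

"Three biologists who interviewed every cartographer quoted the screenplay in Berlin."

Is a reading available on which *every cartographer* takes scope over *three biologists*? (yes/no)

No

The target quantifier *every cartographer* is part of the relative clause *who interviewed every cartographer*.
Relative clauses block scope extraction: QR cannot target a position outside the modified NP.
The inverse ordering *every cartographer* > *three biologists* is therefore underivable.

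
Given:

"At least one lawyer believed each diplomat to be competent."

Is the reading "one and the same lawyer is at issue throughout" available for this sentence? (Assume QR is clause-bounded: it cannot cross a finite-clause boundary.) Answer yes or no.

Yes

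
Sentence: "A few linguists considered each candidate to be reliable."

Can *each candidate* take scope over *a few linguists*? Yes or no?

Yes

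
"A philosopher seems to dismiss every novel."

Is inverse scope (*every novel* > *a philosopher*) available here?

Raising constructions are monoclausal for scope purposes; *every novel* is not separated from *a philosopher* by any island.
No island intervenes, so both surface and inverse scope are derivable.

Yes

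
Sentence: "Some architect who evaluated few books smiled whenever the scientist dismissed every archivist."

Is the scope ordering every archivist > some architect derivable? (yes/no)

No

Structurally, *every archivist* is inside the adjunct clause *whenever the scientist dismissed every archivist*.
The adjunct-island constraint bars QR out of an adverbial clause.
So *every archivist* cannot raise high enough to outscope *some architect*; only the surface ordering *some architect* > *every archivist* is available.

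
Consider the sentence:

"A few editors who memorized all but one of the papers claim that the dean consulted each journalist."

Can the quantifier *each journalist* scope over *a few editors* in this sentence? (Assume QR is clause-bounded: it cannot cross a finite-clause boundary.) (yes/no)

*each journalist* occurs within the finite complement clause *that the dean consulted each journalist*.
Under clause-bounded QR, a quantifier in an embedded finite clause cannot raise into the matrix clause.
So the wide-scope reading for *each journalist* is blocked.

No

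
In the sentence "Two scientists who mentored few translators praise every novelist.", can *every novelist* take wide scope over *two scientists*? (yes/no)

Yes

The RC *who mentored few translators* is an island, but *every novelist* is not inside it — it is the matrix object, a clausemate of *two scientists*.
No island intervenes, so both surface and inverse scope are derivable.
Both orderings are possible: *two scientists* > *every novelist* and *every novelist* > *two scientists*.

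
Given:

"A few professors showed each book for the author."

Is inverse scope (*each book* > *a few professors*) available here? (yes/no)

Yes

*a few professors* and *each book* are co-arguments of the matrix verb, with nothing but a clause-internal boundary between them.
Clause-internal QR can adjoin the lower DP above the subject, yielding the inverse reading.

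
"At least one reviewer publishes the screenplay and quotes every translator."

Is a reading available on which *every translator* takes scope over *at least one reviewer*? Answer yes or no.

The DP *every translator* is contained in one conjunct of the coordinate structure (*quotes every translator*).
A quantifier cannot raise out of one conjunct of a coordination across the whole coordinate structure — the CSC applies to QR.
So the wide-scope reading for *every translator* is blocked.

No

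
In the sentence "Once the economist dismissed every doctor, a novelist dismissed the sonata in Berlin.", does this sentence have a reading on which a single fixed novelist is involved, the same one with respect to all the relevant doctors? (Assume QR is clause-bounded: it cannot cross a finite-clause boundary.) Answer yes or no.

Yes

This is the *a novelist* > *every doctor* reading.
*a novelist* is a matrix-clause argument and can take scope within the matrix clause over the constituent containing *every doctor*, so *a novelist* > *every doctor* needs no island-crossing movement and is available.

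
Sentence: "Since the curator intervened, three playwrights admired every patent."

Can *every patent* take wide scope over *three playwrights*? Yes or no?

Yes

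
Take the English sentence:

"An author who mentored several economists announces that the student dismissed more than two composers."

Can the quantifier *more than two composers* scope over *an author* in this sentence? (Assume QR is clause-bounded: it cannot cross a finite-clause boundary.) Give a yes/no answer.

No

The DP *more than two composers* is contained in the finite complement clause *that the student dismissed more than two composers*.
QR is clause-bounded, so the finite complement is a scope island for the embedded quantifier.
So *more than two composers* cannot raise to a position above *an author*.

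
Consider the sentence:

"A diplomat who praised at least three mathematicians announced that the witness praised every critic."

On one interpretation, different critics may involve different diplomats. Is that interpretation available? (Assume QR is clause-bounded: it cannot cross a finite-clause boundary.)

No

This is the *every critic* > *a diplomat* reading.
*every critic* sits inside the finite complement clause *that the witness praised every critic*.
QR is clause-bounded, so the finite complement is a scope island for the embedded quantifier.
Hence only narrow scope for *every critic* (under *a diplomat*) survives.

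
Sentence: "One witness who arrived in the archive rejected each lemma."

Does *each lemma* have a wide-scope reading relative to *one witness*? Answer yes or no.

Yes

The RC *who arrived in the archive* is an island, but *each lemma* is not inside it — it is the matrix object, a clausemate of *one witness*.
Ordinary QR to a clause-peripheral position gives the wide-scope LF for the lower DP.
Both orderings are possible: *one witness* > *each lemma* and *each lemma* > *one witness*.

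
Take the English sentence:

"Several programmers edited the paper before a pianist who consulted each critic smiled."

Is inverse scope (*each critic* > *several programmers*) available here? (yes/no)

No

The DP *each critic* is contained in the relative clause *who consulted each critic*, which is itself inside the adjunct *before a pianist who consulted each critic smiled*.
Two island boundaries intervene — the relative clause and the adjunct. Either alone would block QR.
The inverse ordering *each critic* > *several programmers* is therefore underivable.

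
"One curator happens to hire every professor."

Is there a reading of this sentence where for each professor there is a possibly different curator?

Yes

This is the *every professor* > *one curator* reading.
Raising constructions are monoclausal for scope purposes; *every professor* is not separated from *one curator* by any island.
Since no island is crossed, the inverse ordering is licensed alongside surface scope.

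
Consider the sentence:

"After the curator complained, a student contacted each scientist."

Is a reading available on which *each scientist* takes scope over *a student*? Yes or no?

Yes

Neither queried DP is inside the adjunct, so the adjunct-island constraint does not apply.
Since no island is crossed, the inverse ordering is licensed alongside surface scope.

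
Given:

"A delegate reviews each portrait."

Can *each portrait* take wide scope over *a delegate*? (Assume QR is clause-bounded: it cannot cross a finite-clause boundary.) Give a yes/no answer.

*a delegate* and *each portrait* are co-arguments of the matrix verb, with nothing but a clause-internal boundary between them.
Nothing blocks QR of the lower DP to a position above the higher one, so inverse scope is available.

Yes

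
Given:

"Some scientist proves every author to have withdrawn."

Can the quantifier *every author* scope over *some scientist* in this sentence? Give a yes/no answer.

Yes

ECM infinitives lack a CP barrier, so *every author* can QR over the matrix subject *some scientist*.
QR within a single clause is free, so the lower quantifier may take scope over the higher one.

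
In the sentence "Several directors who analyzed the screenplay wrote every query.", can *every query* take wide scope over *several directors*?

*every query* is a matrix argument; only *several directors* is modified by the relative clause *who analyzed the screenplay*, so the RC island is irrelevant to the target quantifier.
Ordinary QR to a clause-peripheral position gives the wide-scope LF for the lower DP.

Yes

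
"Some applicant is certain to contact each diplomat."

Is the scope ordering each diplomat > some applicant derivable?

Yes

The matrix predicate is a raising verb, whose infinitival complement is not a scope island — *each diplomat* can QR into the matrix clause.
Ordinary QR to a clause-peripheral position gives the wide-scope LF for the lower DP.
The sentence is scopally ambiguous between *some applicant* > *each diplomat* and *each diplomat* > *some applicant*.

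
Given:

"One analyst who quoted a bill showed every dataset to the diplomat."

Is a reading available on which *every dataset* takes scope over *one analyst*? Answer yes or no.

Yes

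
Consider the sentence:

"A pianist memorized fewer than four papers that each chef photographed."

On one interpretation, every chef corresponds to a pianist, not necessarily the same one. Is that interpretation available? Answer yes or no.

The paraphrase describes the scope ordering *each chef* > *a pianist*.
*each chef* sits inside the relative clause *that each chef photographed* modifying *fewer than four papers*.
The relative clause forms an island for QR, so the quantifier is confined to the head noun's restrictor.
Hence only narrow scope for *each chef* (under *a pianist*) survives.

No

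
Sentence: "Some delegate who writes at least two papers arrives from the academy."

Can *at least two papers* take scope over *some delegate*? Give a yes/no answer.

No

*at least two papers* sits inside the relative clause *who writes at least two papers*.
The relative clause forms an island for QR, so the quantifier is confined to the head noun's restrictor.
So the wide-scope reading for *at least two papers* is blocked.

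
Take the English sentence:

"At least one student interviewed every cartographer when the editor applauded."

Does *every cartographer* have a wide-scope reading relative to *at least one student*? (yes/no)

*every cartographer* is a matrix argument; the adjunct is an island but the target quantifier is outside it.
No island intervenes, so both surface and inverse scope are derivable.

Yes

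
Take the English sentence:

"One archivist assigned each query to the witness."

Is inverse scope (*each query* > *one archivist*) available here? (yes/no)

Yes

*each query* is the matrix object and *one archivist* the matrix subject; the two are clausemates.
No island intervenes, so both surface and inverse scope are derivable.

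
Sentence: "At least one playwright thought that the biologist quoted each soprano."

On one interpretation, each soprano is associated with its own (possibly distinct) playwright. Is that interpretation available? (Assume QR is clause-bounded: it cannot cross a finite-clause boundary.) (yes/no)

No

The paraphrase describes the scope ordering *each soprano* > *at least one playwright*.
The DP *each soprano* is contained in the finite complement clause *that the biologist quoted each soprano*.
Finite CP is the ceiling for QR here, by assumption.
So *each soprano* cannot raise high enough to outscope *at least one playwright*; only the surface ordering *at least one playwright* > *each soprano* is available.
(Only the surface reading survives: one fixed playwright with respect to all the relevant sopranos.)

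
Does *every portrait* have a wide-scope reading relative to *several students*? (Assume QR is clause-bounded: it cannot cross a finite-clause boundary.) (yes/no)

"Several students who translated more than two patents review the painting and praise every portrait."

No

Structurally, *every portrait* is inside one conjunct of the coordinate structure (*praise every portrait*).
Coordinate structures are islands for non-across-the-board movement, QR included.
So the wide-scope reading for *every portrait* is blocked.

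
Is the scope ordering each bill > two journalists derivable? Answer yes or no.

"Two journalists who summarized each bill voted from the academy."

*each bill* occurs within the relative clause *who summarized each bill*.
Relative clauses are scope islands: a quantifier cannot QR out of a relative clause to take scope in the matrix clause.
Hence only narrow scope for *each bill* (under *two journalists*) survives.

No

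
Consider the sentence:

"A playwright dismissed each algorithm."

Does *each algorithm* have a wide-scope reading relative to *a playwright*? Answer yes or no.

Yes

Both DPs are arguments of the same predicate; there is no clause or island boundary between them.
No island intervenes, so both surface and inverse scope are derivable.
Both orderings are possible: *a playwright* > *each algorithm* and *each algorithm* > *a playwright*.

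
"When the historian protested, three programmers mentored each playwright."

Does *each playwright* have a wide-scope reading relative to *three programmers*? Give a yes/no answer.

The adjunct clause does not contain *each playwright*, which is the matrix object.
Since no island is crossed, the inverse ordering is licensed alongside surface scope.

Yes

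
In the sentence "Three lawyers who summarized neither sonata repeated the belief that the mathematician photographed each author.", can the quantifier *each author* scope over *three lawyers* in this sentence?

No

The target quantifier *each author* is part of the complex NP *the belief that the mathematician photographed each author*.
A that-clause complement to a noun is an island; QR cannot cross the NP boundary.
So *each author* cannot raise to a position above *three lawyers*.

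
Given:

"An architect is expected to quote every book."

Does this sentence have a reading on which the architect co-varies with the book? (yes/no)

That reading corresponds to *every book* > *an architect*.
*every book* is the object of the infinitival complement of a raising predicate; raising infinitives are transparent for QR, so the two DPs are in effect clausemates.
Ordinary QR to a clause-peripheral position gives the wide-scope LF for the lower DP.

Yes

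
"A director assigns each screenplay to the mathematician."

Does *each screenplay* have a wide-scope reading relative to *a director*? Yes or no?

*each screenplay* and *a director* are in the same minimal clause.
Since no island is crossed, the inverse ordering is licensed alongside surface scope.
The sentence is scopally ambiguous between *a director* > *each screenplay* and *each screenplay* > *a director*.

Yes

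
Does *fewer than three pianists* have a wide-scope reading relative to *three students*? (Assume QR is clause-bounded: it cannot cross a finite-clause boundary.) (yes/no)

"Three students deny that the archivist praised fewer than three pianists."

No

The DP *fewer than three pianists* is contained in the finite complement clause *that the archivist praised fewer than three pianists*.
Under clause-bounded QR, a quantifier in an embedded finite clause cannot raise into the matrix clause.
The inverse ordering *fewer than three pianists* > *three students* is therefore underivable.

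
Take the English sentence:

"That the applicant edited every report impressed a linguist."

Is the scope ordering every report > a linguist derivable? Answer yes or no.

*every report* sits inside the sentential subject *that the applicant edited every report*.
Subjects — clausal subjects included — are islands for extraction, and QR is no exception.
The ordering *every report* > *a linguist* is therefore underivable.

No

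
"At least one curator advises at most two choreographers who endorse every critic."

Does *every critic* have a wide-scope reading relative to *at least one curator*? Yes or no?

*every critic* is embedded in the relative clause *who endorse every critic* modifying *at most two choreographers*.
Quantifiers inside a relative clause are trapped there; the RC boundary blocks QR.
*every critic* is confined to the island and cannot take scope over *at least one curator*.

No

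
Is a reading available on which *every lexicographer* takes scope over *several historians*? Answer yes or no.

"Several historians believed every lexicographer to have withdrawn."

ECM infinitives lack a CP barrier, so *every lexicographer* can QR over the matrix subject *several historians*.
With no island boundary between them, the object can take inverse scope over the subject via ordinary QR within the clause.
Both orderings are possible: *several historians* > *every lexicographer* and *every lexicographer* > *several historians*.

Yes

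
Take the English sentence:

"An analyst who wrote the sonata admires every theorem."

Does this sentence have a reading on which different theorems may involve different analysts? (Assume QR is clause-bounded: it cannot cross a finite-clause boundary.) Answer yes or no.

The described interpretation is the *every theorem* > *an analyst* scoping.
*every theorem* sits in the matrix clause, not in the relative clause on *an analyst*.
No island intervenes, so both surface and inverse scope are derivable.
Both orderings are possible: *an analyst* > *every theorem* and *every theorem* > *an analyst*.

Yes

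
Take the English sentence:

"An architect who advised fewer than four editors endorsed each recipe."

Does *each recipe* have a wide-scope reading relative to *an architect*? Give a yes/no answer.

Yes

*each recipe* is a matrix argument; only *an architect* is modified by the relative clause *who advised fewer than four editors*, so the RC island is irrelevant to the target quantifier.
With no island boundary between them, the object can take inverse scope over the subject via ordinary QR within the clause.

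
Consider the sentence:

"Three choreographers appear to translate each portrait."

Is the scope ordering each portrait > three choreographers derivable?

Yes

Raising constructions are monoclausal for scope purposes; *each portrait* is not separated from *three choreographers* by any island.
With no island boundary between them, the object can take inverse scope over the subject via ordinary QR within the clause.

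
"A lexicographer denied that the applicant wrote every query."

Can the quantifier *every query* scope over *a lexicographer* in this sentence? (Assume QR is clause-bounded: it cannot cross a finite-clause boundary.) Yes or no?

The target quantifier *every query* is part of the finite complement clause *that the applicant wrote every query*.
Given the clause-boundedness assumption, QR cannot cross the finite CP into the matrix.
*every query* > *a lexicographer* would require crossing that boundary, which is illicit.

No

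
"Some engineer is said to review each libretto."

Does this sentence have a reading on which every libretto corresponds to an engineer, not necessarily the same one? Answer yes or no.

That reading corresponds to *each libretto* > *some engineer*.
*each libretto* is inside a raising infinitive, which is transparent to QR (no CP barrier), so it behaves as a matrix argument.
No island intervenes, so both surface and inverse scope are derivable.

Yes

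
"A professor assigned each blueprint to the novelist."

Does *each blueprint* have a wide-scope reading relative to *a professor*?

Yes

*each blueprint* is the matrix object and *a professor* the matrix subject; the two are clausemates.
Since no island is crossed, the inverse ordering is licensed alongside surface scope.
So *each blueprint* > *a professor* is among the available readings.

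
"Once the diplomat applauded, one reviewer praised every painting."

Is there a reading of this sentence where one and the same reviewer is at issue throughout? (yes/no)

That reading corresponds to *one reviewer* > *every painting*.
Nothing needs to raise for *one reviewer* > *every painting*, so no island constraint is at stake.

Yes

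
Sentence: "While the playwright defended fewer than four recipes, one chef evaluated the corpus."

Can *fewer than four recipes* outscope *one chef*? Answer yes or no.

*fewer than four recipes* is embedded in the adjunct clause *while the playwright defended fewer than four recipes*.
Scope out of an adjunct clause is unavailable: QR respects the adjunct-island constraint.
So the wide-scope reading for *fewer than four recipes* is blocked.

No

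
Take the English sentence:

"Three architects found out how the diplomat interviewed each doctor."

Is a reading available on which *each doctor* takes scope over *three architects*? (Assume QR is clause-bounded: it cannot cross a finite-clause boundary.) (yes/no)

The DP *each doctor* is contained in the embedded question *how the diplomat interviewed each doctor*.
Embedded wh-clauses are opaque for QR, so the quantifier stays inside the question.
So *each doctor* cannot raise high enough to outscope *three architects*; only the surface ordering *three architects* > *each doctor* is available.

No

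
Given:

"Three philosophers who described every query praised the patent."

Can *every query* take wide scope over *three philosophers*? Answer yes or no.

*every query* occurs within the relative clause *who described every query*.
The relative clause forms an island for QR, so the quantifier is confined to the head noun's restrictor.
*every query* > *three philosophers* would require crossing that boundary, which is illicit.

No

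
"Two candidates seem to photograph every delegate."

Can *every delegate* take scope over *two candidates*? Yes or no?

Yes

The matrix predicate is a raising verb, whose infinitival complement is not a scope island — *every delegate* can QR into the matrix clause.
Ordinary QR to a clause-peripheral position gives the wide-scope LF for the lower DP.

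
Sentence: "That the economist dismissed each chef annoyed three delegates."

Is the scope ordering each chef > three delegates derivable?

*each chef* sits inside the sentential subject *that the economist dismissed each chef*.
Subjects — clausal subjects included — are islands for extraction, and QR is no exception.
*each chef* > *three delegates* would require crossing that boundary, which is illicit.

No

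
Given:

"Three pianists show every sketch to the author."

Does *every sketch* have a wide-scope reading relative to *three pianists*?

Yes

*every sketch* and *three pianists* are in the same minimal clause.
Since no island is crossed, the inverse ordering is licensed alongside surface scope.
So *every sketch* > *three pianists* is among the available readings.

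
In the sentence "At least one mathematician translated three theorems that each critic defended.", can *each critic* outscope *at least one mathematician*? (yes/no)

*each critic* sits inside the relative clause *that each critic defended* modifying *three theorems*.
The relative clause forms an island for QR, so the quantifier is confined to the head noun's restrictor.
The inverse ordering *each critic* > *at least one mathematician* is therefore underivable.

No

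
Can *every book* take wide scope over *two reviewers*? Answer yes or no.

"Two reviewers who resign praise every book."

Yes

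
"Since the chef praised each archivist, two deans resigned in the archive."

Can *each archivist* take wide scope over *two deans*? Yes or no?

Structurally, *each archivist* is inside the adjunct clause *since the chef praised each archivist*.
Scope out of an adjunct clause is unavailable: QR respects the adjunct-island constraint.
*each archivist* is confined to the island and cannot take scope over *two deans*.

No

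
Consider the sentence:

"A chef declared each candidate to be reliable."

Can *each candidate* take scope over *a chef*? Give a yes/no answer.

Yes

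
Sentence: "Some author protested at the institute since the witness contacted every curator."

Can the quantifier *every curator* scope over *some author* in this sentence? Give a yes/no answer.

The target quantifier *every curator* is part of the adjunct clause *since the witness contacted every curator*.
Adverbial clauses are not L-marked, so they are barriers for QR — the quantifier cannot escape the adjunct.
*every curator* is confined to the island and cannot take scope over *some author*.

No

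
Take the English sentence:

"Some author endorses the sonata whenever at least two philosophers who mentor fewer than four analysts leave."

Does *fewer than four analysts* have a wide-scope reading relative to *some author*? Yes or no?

No

The DP *fewer than four analysts* is contained in the relative clause *who mentor fewer than four analysts*, which is itself inside the adjunct *whenever at least two philosophers who mentor fewer than four analysts leave*.
Even if one barrier were somehow void, the other would still block QR.
So the wide-scope reading for *fewer than four analysts* is blocked.
(Only the surface reading survives: one fixed author with respect to all the relevant analysts.)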